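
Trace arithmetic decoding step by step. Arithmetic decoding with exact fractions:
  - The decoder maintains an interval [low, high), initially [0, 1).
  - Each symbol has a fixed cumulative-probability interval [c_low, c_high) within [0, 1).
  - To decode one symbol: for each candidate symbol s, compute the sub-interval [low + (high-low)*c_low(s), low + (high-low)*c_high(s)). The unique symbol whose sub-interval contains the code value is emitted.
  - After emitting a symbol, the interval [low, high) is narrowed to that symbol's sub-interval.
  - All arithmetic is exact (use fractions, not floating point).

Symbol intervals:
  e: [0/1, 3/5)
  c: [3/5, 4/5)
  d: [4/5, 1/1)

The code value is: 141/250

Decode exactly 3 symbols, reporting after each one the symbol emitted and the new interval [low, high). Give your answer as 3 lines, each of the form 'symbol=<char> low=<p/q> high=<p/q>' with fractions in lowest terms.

Step 1: interval [0/1, 1/1), width = 1/1 - 0/1 = 1/1
  'e': [0/1 + 1/1*0/1, 0/1 + 1/1*3/5) = [0/1, 3/5) <- contains code 141/250
  'c': [0/1 + 1/1*3/5, 0/1 + 1/1*4/5) = [3/5, 4/5)
  'd': [0/1 + 1/1*4/5, 0/1 + 1/1*1/1) = [4/5, 1/1)
  emit 'e', narrow to [0/1, 3/5)
Step 2: interval [0/1, 3/5), width = 3/5 - 0/1 = 3/5
  'e': [0/1 + 3/5*0/1, 0/1 + 3/5*3/5) = [0/1, 9/25)
  'c': [0/1 + 3/5*3/5, 0/1 + 3/5*4/5) = [9/25, 12/25)
  'd': [0/1 + 3/5*4/5, 0/1 + 3/5*1/1) = [12/25, 3/5) <- contains code 141/250
  emit 'd', narrow to [12/25, 3/5)
Step 3: interval [12/25, 3/5), width = 3/5 - 12/25 = 3/25
  'e': [12/25 + 3/25*0/1, 12/25 + 3/25*3/5) = [12/25, 69/125)
  'c': [12/25 + 3/25*3/5, 12/25 + 3/25*4/5) = [69/125, 72/125) <- contains code 141/250
  'd': [12/25 + 3/25*4/5, 12/25 + 3/25*1/1) = [72/125, 3/5)
  emit 'c', narrow to [69/125, 72/125)

Answer: symbol=e low=0/1 high=3/5
symbol=d low=12/25 high=3/5
symbol=c low=69/125 high=72/125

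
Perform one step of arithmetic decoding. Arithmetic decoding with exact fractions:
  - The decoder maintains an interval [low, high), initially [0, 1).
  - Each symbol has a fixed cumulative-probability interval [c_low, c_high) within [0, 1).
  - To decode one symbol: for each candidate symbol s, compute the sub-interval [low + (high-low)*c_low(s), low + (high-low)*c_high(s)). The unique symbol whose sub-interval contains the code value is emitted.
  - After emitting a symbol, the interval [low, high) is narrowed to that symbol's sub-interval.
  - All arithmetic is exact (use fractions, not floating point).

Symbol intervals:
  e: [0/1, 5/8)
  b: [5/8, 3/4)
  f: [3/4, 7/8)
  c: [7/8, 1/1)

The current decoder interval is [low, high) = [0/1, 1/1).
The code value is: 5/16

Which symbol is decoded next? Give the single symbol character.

Interval width = high − low = 1/1 − 0/1 = 1/1
Scaled code = (code − low) / width = (5/16 − 0/1) / 1/1 = 5/16
  e: [0/1, 5/8) ← scaled code falls here ✓
  b: [5/8, 3/4) 
  f: [3/4, 7/8) 
  c: [7/8, 1/1) 

Answer: e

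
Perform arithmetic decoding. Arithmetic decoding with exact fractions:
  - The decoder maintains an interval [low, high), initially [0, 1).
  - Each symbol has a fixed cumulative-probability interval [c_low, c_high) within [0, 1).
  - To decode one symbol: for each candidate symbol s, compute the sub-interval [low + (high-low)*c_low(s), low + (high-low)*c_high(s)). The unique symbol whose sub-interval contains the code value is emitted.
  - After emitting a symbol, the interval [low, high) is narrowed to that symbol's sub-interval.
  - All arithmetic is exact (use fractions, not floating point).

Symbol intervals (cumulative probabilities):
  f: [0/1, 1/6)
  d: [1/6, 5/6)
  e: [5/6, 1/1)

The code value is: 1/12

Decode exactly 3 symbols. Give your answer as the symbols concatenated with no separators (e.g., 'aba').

Step 1: interval [0/1, 1/1), width = 1/1 - 0/1 = 1/1
  'f': [0/1 + 1/1*0/1, 0/1 + 1/1*1/6) = [0/1, 1/6) <- contains code 1/12
  'd': [0/1 + 1/1*1/6, 0/1 + 1/1*5/6) = [1/6, 5/6)
  'e': [0/1 + 1/1*5/6, 0/1 + 1/1*1/1) = [5/6, 1/1)
  emit 'f', narrow to [0/1, 1/6)
Step 2: interval [0/1, 1/6), width = 1/6 - 0/1 = 1/6
  'f': [0/1 + 1/6*0/1, 0/1 + 1/6*1/6) = [0/1, 1/36)
  'd': [0/1 + 1/6*1/6, 0/1 + 1/6*5/6) = [1/36, 5/36) <- contains code 1/12
  'e': [0/1 + 1/6*5/6, 0/1 + 1/6*1/1) = [5/36, 1/6)
  emit 'd', narrow to [1/36, 5/36)
Step 3: interval [1/36, 5/36), width = 5/36 - 1/36 = 1/9
  'f': [1/36 + 1/9*0/1, 1/36 + 1/9*1/6) = [1/36, 5/108)
  'd': [1/36 + 1/9*1/6, 1/36 + 1/9*5/6) = [5/108, 13/108) <- contains code 1/12
  'e': [1/36 + 1/9*5/6, 1/36 + 1/9*1/1) = [13/108, 5/36)
  emit 'd', narrow to [5/108, 13/108)

Answer: fdd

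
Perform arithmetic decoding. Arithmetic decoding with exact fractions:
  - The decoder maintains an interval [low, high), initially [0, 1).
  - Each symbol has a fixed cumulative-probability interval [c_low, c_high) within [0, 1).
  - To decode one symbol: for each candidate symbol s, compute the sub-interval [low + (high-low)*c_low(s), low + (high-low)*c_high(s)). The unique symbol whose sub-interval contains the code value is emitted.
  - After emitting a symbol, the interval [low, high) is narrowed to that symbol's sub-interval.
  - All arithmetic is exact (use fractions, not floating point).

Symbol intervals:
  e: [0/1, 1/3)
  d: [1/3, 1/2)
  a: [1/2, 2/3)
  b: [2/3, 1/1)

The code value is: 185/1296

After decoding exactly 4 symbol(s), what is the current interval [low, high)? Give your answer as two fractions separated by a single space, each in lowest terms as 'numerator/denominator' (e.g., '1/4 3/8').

Answer: 23/162 31/216

Derivation:
Step 1: interval [0/1, 1/1), width = 1/1 - 0/1 = 1/1
  'e': [0/1 + 1/1*0/1, 0/1 + 1/1*1/3) = [0/1, 1/3) <- contains code 185/1296
  'd': [0/1 + 1/1*1/3, 0/1 + 1/1*1/2) = [1/3, 1/2)
  'a': [0/1 + 1/1*1/2, 0/1 + 1/1*2/3) = [1/2, 2/3)
  'b': [0/1 + 1/1*2/3, 0/1 + 1/1*1/1) = [2/3, 1/1)
  emit 'e', narrow to [0/1, 1/3)
Step 2: interval [0/1, 1/3), width = 1/3 - 0/1 = 1/3
  'e': [0/1 + 1/3*0/1, 0/1 + 1/3*1/3) = [0/1, 1/9)
  'd': [0/1 + 1/3*1/3, 0/1 + 1/3*1/2) = [1/9, 1/6) <- contains code 185/1296
  'a': [0/1 + 1/3*1/2, 0/1 + 1/3*2/3) = [1/6, 2/9)
  'b': [0/1 + 1/3*2/3, 0/1 + 1/3*1/1) = [2/9, 1/3)
  emit 'd', narrow to [1/9, 1/6)
Step 3: interval [1/9, 1/6), width = 1/6 - 1/9 = 1/18
  'e': [1/9 + 1/18*0/1, 1/9 + 1/18*1/3) = [1/9, 7/54)
  'd': [1/9 + 1/18*1/3, 1/9 + 1/18*1/2) = [7/54, 5/36)
  'a': [1/9 + 1/18*1/2, 1/9 + 1/18*2/3) = [5/36, 4/27) <- contains code 185/1296
  'b': [1/9 + 1/18*2/3, 1/9 + 1/18*1/1) = [4/27, 1/6)
  emit 'a', narrow to [5/36, 4/27)
Step 4: interval [5/36, 4/27), width = 4/27 - 5/36 = 1/108
  'e': [5/36 + 1/108*0/1, 5/36 + 1/108*1/3) = [5/36, 23/162)
  'd': [5/36 + 1/108*1/3, 5/36 + 1/108*1/2) = [23/162, 31/216) <- contains code 185/1296
  'a': [5/36 + 1/108*1/2, 5/36 + 1/108*2/3) = [31/216, 47/324)
  'b': [5/36 + 1/108*2/3, 5/36 + 1/108*1/1) = [47/324, 4/27)
  emit 'd', narrow to [23/162, 31/216)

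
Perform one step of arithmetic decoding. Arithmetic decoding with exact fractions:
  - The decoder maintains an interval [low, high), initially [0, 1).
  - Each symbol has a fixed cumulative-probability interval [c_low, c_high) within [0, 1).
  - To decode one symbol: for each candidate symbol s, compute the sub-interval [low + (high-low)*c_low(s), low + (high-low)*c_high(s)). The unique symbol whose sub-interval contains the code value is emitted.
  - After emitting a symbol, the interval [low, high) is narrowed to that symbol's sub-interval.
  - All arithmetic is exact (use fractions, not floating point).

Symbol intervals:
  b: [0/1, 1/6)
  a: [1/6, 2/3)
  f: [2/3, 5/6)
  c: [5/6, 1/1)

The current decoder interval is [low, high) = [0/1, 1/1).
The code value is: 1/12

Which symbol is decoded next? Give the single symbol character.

Interval width = high − low = 1/1 − 0/1 = 1/1
Scaled code = (code − low) / width = (1/12 − 0/1) / 1/1 = 1/12
  b: [0/1, 1/6) ← scaled code falls here ✓
  a: [1/6, 2/3) 
  f: [2/3, 5/6) 
  c: [5/6, 1/1) 

Answer: b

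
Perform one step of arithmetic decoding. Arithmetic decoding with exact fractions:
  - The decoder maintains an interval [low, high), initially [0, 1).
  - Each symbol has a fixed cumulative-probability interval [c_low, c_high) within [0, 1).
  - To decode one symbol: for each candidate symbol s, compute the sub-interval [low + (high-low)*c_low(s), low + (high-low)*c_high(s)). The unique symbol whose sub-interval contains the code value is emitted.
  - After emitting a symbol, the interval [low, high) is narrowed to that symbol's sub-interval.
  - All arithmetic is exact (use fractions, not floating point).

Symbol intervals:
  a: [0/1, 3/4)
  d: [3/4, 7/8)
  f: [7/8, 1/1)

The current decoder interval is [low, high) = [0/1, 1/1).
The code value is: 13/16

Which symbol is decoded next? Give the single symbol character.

Answer: d

Derivation:
Interval width = high − low = 1/1 − 0/1 = 1/1
Scaled code = (code − low) / width = (13/16 − 0/1) / 1/1 = 13/16
  a: [0/1, 3/4) 
  d: [3/4, 7/8) ← scaled code falls here ✓
  f: [7/8, 1/1) 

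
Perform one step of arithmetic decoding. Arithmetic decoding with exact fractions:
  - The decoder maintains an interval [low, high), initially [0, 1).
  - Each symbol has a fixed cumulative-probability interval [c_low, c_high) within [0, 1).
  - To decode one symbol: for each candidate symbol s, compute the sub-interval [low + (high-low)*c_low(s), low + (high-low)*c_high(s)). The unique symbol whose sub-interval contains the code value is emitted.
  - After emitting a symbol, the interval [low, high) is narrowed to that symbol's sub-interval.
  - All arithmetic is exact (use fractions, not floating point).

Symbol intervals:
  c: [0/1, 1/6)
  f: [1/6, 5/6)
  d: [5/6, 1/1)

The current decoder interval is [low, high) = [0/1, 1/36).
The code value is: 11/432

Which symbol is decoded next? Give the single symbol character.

Interval width = high − low = 1/36 − 0/1 = 1/36
Scaled code = (code − low) / width = (11/432 − 0/1) / 1/36 = 11/12
  c: [0/1, 1/6) 
  f: [1/6, 5/6) 
  d: [5/6, 1/1) ← scaled code falls here ✓

Answer: d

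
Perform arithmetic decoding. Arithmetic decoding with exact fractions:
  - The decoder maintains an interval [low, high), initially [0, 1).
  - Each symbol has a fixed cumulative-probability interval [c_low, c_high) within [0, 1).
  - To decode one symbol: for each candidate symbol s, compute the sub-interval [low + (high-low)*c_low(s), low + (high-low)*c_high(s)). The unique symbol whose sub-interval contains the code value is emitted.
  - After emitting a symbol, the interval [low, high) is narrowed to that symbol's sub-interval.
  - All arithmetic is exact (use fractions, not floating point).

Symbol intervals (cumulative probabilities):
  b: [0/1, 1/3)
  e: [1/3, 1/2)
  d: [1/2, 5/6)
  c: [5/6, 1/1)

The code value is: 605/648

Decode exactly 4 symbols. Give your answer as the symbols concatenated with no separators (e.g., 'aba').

Answer: cdbc

Derivation:
Step 1: interval [0/1, 1/1), width = 1/1 - 0/1 = 1/1
  'b': [0/1 + 1/1*0/1, 0/1 + 1/1*1/3) = [0/1, 1/3)
  'e': [0/1 + 1/1*1/3, 0/1 + 1/1*1/2) = [1/3, 1/2)
  'd': [0/1 + 1/1*1/2, 0/1 + 1/1*5/6) = [1/2, 5/6)
  'c': [0/1 + 1/1*5/6, 0/1 + 1/1*1/1) = [5/6, 1/1) <- contains code 605/648
  emit 'c', narrow to [5/6, 1/1)
Step 2: interval [5/6, 1/1), width = 1/1 - 5/6 = 1/6
  'b': [5/6 + 1/6*0/1, 5/6 + 1/6*1/3) = [5/6, 8/9)
  'e': [5/6 + 1/6*1/3, 5/6 + 1/6*1/2) = [8/9, 11/12)
  'd': [5/6 + 1/6*1/2, 5/6 + 1/6*5/6) = [11/12, 35/36) <- contains code 605/648
  'c': [5/6 + 1/6*5/6, 5/6 + 1/6*1/1) = [35/36, 1/1)
  emit 'd', narrow to [11/12, 35/36)
Step 3: interval [11/12, 35/36), width = 35/36 - 11/12 = 1/18
  'b': [11/12 + 1/18*0/1, 11/12 + 1/18*1/3) = [11/12, 101/108) <- contains code 605/648
  'e': [11/12 + 1/18*1/3, 11/12 + 1/18*1/2) = [101/108, 17/18)
  'd': [11/12 + 1/18*1/2, 11/12 + 1/18*5/6) = [17/18, 26/27)
  'c': [11/12 + 1/18*5/6, 11/12 + 1/18*1/1) = [26/27, 35/36)
  emit 'b', narrow to [11/12, 101/108)
Step 4: interval [11/12, 101/108), width = 101/108 - 11/12 = 1/54
  'b': [11/12 + 1/54*0/1, 11/12 + 1/54*1/3) = [11/12, 299/324)
  'e': [11/12 + 1/54*1/3, 11/12 + 1/54*1/2) = [299/324, 25/27)
  'd': [11/12 + 1/54*1/2, 11/12 + 1/54*5/6) = [25/27, 151/162)
  'c': [11/12 + 1/54*5/6, 11/12 + 1/54*1/1) = [151/162, 101/108) <- contains code 605/648
  emit 'c', narrow to [151/162, 101/108)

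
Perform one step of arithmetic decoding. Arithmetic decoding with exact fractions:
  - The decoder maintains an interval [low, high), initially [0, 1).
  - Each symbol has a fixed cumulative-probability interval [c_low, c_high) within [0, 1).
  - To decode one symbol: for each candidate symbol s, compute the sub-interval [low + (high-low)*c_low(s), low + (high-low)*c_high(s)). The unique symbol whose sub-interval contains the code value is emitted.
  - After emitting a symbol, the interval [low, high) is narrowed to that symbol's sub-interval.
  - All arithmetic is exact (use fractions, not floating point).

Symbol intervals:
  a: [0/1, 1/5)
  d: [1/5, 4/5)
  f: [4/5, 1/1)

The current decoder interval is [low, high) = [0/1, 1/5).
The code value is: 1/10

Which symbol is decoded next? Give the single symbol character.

Interval width = high − low = 1/5 − 0/1 = 1/5
Scaled code = (code − low) / width = (1/10 − 0/1) / 1/5 = 1/2
  a: [0/1, 1/5) 
  d: [1/5, 4/5) ← scaled code falls here ✓
  f: [4/5, 1/1) 

Answer: d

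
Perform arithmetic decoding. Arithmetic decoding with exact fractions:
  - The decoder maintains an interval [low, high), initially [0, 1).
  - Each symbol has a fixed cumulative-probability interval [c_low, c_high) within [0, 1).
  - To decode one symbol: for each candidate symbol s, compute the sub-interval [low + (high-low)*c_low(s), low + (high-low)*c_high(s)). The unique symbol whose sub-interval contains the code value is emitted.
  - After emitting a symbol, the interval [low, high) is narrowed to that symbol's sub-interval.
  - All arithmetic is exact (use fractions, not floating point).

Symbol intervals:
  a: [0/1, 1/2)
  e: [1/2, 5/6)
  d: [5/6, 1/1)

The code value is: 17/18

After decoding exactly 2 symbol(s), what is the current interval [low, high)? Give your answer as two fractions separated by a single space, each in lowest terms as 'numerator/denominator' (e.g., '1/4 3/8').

Answer: 11/12 35/36

Derivation:
Step 1: interval [0/1, 1/1), width = 1/1 - 0/1 = 1/1
  'a': [0/1 + 1/1*0/1, 0/1 + 1/1*1/2) = [0/1, 1/2)
  'e': [0/1 + 1/1*1/2, 0/1 + 1/1*5/6) = [1/2, 5/6)
  'd': [0/1 + 1/1*5/6, 0/1 + 1/1*1/1) = [5/6, 1/1) <- contains code 17/18
  emit 'd', narrow to [5/6, 1/1)
Step 2: interval [5/6, 1/1), width = 1/1 - 5/6 = 1/6
  'a': [5/6 + 1/6*0/1, 5/6 + 1/6*1/2) = [5/6, 11/12)
  'e': [5/6 + 1/6*1/2, 5/6 + 1/6*5/6) = [11/12, 35/36) <- contains code 17/18
  'd': [5/6 + 1/6*5/6, 5/6 + 1/6*1/1) = [35/36, 1/1)
  emit 'e', narrow to [11/12, 35/36)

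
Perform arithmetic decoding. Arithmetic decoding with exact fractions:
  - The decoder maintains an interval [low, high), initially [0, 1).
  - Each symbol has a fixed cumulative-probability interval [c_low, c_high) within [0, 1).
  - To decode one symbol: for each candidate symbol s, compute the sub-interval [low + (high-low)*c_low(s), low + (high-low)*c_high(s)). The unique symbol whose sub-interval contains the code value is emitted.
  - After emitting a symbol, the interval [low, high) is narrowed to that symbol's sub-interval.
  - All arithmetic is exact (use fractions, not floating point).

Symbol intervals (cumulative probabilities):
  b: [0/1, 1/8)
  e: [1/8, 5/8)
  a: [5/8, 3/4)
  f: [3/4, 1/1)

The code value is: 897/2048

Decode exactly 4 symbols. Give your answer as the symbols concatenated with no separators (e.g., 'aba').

Step 1: interval [0/1, 1/1), width = 1/1 - 0/1 = 1/1
  'b': [0/1 + 1/1*0/1, 0/1 + 1/1*1/8) = [0/1, 1/8)
  'e': [0/1 + 1/1*1/8, 0/1 + 1/1*5/8) = [1/8, 5/8) <- contains code 897/2048
  'a': [0/1 + 1/1*5/8, 0/1 + 1/1*3/4) = [5/8, 3/4)
  'f': [0/1 + 1/1*3/4, 0/1 + 1/1*1/1) = [3/4, 1/1)
  emit 'e', narrow to [1/8, 5/8)
Step 2: interval [1/8, 5/8), width = 5/8 - 1/8 = 1/2
  'b': [1/8 + 1/2*0/1, 1/8 + 1/2*1/8) = [1/8, 3/16)
  'e': [1/8 + 1/2*1/8, 1/8 + 1/2*5/8) = [3/16, 7/16)
  'a': [1/8 + 1/2*5/8, 1/8 + 1/2*3/4) = [7/16, 1/2) <- contains code 897/2048
  'f': [1/8 + 1/2*3/4, 1/8 + 1/2*1/1) = [1/2, 5/8)
  emit 'a', narrow to [7/16, 1/2)
Step 3: interval [7/16, 1/2), width = 1/2 - 7/16 = 1/16
  'b': [7/16 + 1/16*0/1, 7/16 + 1/16*1/8) = [7/16, 57/128) <- contains code 897/2048
  'e': [7/16 + 1/16*1/8, 7/16 + 1/16*5/8) = [57/128, 61/128)
  'a': [7/16 + 1/16*5/8, 7/16 + 1/16*3/4) = [61/128, 31/64)
  'f': [7/16 + 1/16*3/4, 7/16 + 1/16*1/1) = [31/64, 1/2)
  emit 'b', narrow to [7/16, 57/128)
Step 4: interval [7/16, 57/128), width = 57/128 - 7/16 = 1/128
  'b': [7/16 + 1/128*0/1, 7/16 + 1/128*1/8) = [7/16, 449/1024) <- contains code 897/2048
  'e': [7/16 + 1/128*1/8, 7/16 + 1/128*5/8) = [449/1024, 453/1024)
  'a': [7/16 + 1/128*5/8, 7/16 + 1/128*3/4) = [453/1024, 227/512)
  'f': [7/16 + 1/128*3/4, 7/16 + 1/128*1/1) = [227/512, 57/128)
  emit 'b', narrow to [7/16, 449/1024)

Answer: eabb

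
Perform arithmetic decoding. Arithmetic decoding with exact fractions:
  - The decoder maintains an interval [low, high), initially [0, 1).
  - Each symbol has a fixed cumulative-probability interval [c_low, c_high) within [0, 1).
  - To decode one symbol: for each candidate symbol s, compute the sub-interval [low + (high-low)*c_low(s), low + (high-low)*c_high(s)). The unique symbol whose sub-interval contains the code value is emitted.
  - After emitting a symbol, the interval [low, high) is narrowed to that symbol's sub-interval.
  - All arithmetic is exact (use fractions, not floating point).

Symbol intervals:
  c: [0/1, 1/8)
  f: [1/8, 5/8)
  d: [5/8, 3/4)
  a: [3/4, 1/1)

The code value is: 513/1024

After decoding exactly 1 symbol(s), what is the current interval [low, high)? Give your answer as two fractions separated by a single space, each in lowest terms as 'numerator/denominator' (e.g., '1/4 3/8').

Step 1: interval [0/1, 1/1), width = 1/1 - 0/1 = 1/1
  'c': [0/1 + 1/1*0/1, 0/1 + 1/1*1/8) = [0/1, 1/8)
  'f': [0/1 + 1/1*1/8, 0/1 + 1/1*5/8) = [1/8, 5/8) <- contains code 513/1024
  'd': [0/1 + 1/1*5/8, 0/1 + 1/1*3/4) = [5/8, 3/4)
  'a': [0/1 + 1/1*3/4, 0/1 + 1/1*1/1) = [3/4, 1/1)
  emit 'f', narrow to [1/8, 5/8)

Answer: 1/8 5/8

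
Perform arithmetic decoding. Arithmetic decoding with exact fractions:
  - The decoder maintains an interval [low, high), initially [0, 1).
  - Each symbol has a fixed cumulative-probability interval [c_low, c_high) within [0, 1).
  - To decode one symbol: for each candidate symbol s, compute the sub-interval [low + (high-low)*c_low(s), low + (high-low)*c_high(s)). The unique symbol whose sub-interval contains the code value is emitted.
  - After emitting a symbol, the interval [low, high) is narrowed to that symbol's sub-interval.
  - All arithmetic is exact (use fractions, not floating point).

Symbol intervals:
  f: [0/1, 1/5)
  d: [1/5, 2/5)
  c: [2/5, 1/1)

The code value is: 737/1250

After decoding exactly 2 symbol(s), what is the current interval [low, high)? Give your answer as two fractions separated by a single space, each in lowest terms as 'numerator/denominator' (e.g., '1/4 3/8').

Answer: 13/25 16/25

Derivation:
Step 1: interval [0/1, 1/1), width = 1/1 - 0/1 = 1/1
  'f': [0/1 + 1/1*0/1, 0/1 + 1/1*1/5) = [0/1, 1/5)
  'd': [0/1 + 1/1*1/5, 0/1 + 1/1*2/5) = [1/5, 2/5)
  'c': [0/1 + 1/1*2/5, 0/1 + 1/1*1/1) = [2/5, 1/1) <- contains code 737/1250
  emit 'c', narrow to [2/5, 1/1)
Step 2: interval [2/5, 1/1), width = 1/1 - 2/5 = 3/5
  'f': [2/5 + 3/5*0/1, 2/5 + 3/5*1/5) = [2/5, 13/25)
  'd': [2/5 + 3/5*1/5, 2/5 + 3/5*2/5) = [13/25, 16/25) <- contains code 737/1250
  'c': [2/5 + 3/5*2/5, 2/5 + 3/5*1/1) = [16/25, 1/1)
  emit 'd', narrow to [13/25, 16/25)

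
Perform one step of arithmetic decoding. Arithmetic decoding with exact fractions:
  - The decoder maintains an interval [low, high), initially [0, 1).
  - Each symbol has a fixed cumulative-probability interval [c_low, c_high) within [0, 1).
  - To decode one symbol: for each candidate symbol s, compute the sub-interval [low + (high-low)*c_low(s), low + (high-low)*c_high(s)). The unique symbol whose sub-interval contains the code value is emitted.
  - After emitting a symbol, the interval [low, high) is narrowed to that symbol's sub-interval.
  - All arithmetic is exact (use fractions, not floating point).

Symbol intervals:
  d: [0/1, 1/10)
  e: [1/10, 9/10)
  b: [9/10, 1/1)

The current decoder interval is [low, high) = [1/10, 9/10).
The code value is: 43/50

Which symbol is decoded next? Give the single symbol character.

Answer: b

Derivation:
Interval width = high − low = 9/10 − 1/10 = 4/5
Scaled code = (code − low) / width = (43/50 − 1/10) / 4/5 = 19/20
  d: [0/1, 1/10) 
  e: [1/10, 9/10) 
  b: [9/10, 1/1) ← scaled code falls here ✓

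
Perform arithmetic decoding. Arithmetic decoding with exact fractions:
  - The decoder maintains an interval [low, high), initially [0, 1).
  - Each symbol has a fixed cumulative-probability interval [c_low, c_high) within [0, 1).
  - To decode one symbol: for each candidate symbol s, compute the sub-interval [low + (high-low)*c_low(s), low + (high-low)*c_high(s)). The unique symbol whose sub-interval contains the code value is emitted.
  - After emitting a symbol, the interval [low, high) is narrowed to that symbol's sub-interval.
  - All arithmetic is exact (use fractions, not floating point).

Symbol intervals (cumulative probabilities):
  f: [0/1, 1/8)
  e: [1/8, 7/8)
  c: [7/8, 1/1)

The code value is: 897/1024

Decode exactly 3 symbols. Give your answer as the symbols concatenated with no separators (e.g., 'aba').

Answer: cff

Derivation:
Step 1: interval [0/1, 1/1), width = 1/1 - 0/1 = 1/1
  'f': [0/1 + 1/1*0/1, 0/1 + 1/1*1/8) = [0/1, 1/8)
  'e': [0/1 + 1/1*1/8, 0/1 + 1/1*7/8) = [1/8, 7/8)
  'c': [0/1 + 1/1*7/8, 0/1 + 1/1*1/1) = [7/8, 1/1) <- contains code 897/1024
  emit 'c', narrow to [7/8, 1/1)
Step 2: interval [7/8, 1/1), width = 1/1 - 7/8 = 1/8
  'f': [7/8 + 1/8*0/1, 7/8 + 1/8*1/8) = [7/8, 57/64) <- contains code 897/1024
  'e': [7/8 + 1/8*1/8, 7/8 + 1/8*7/8) = [57/64, 63/64)
  'c': [7/8 + 1/8*7/8, 7/8 + 1/8*1/1) = [63/64, 1/1)
  emit 'f', narrow to [7/8, 57/64)
Step 3: interval [7/8, 57/64), width = 57/64 - 7/8 = 1/64
  'f': [7/8 + 1/64*0/1, 7/8 + 1/64*1/8) = [7/8, 449/512) <- contains code 897/1024
  'e': [7/8 + 1/64*1/8, 7/8 + 1/64*7/8) = [449/512, 455/512)
  'c': [7/8 + 1/64*7/8, 7/8 + 1/64*1/1) = [455/512, 57/64)
  emit 'f', narrow to [7/8, 449/512)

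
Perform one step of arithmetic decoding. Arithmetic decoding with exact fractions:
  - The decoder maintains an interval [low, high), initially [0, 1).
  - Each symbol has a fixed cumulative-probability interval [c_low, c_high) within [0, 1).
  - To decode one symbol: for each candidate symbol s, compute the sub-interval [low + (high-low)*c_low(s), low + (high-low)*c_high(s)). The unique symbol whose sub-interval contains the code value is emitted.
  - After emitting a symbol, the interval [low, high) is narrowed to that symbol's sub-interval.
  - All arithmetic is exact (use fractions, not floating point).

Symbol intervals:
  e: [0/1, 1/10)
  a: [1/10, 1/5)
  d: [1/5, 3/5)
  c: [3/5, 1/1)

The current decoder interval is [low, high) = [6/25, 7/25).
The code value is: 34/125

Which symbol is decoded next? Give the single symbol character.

Answer: c

Derivation:
Interval width = high − low = 7/25 − 6/25 = 1/25
Scaled code = (code − low) / width = (34/125 − 6/25) / 1/25 = 4/5
  e: [0/1, 1/10) 
  a: [1/10, 1/5) 
  d: [1/5, 3/5) 
  c: [3/5, 1/1) ← scaled code falls here ✓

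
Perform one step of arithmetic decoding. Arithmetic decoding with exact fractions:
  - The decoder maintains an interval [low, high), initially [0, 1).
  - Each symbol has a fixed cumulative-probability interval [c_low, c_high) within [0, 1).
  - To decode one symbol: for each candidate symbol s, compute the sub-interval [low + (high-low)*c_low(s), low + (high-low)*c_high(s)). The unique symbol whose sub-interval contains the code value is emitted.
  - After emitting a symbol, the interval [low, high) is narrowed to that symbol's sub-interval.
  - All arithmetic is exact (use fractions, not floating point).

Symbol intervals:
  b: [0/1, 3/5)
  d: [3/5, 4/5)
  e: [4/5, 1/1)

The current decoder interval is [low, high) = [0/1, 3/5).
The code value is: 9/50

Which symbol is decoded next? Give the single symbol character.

Interval width = high − low = 3/5 − 0/1 = 3/5
Scaled code = (code − low) / width = (9/50 − 0/1) / 3/5 = 3/10
  b: [0/1, 3/5) ← scaled code falls here ✓
  d: [3/5, 4/5) 
  e: [4/5, 1/1) 

Answer: b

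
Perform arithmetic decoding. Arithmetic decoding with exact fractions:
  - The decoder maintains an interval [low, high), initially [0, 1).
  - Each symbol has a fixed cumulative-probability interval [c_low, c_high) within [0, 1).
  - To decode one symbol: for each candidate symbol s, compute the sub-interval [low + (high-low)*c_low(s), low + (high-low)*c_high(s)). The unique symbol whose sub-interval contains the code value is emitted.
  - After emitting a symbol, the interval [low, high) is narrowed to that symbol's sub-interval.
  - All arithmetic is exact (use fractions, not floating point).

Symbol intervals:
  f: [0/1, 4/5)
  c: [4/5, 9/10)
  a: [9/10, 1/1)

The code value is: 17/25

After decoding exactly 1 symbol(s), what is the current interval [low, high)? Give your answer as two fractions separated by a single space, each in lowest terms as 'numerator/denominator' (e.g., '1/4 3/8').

Step 1: interval [0/1, 1/1), width = 1/1 - 0/1 = 1/1
  'f': [0/1 + 1/1*0/1, 0/1 + 1/1*4/5) = [0/1, 4/5) <- contains code 17/25
  'c': [0/1 + 1/1*4/5, 0/1 + 1/1*9/10) = [4/5, 9/10)
  'a': [0/1 + 1/1*9/10, 0/1 + 1/1*1/1) = [9/10, 1/1)
  emit 'f', narrow to [0/1, 4/5)

Answer: 0/1 4/5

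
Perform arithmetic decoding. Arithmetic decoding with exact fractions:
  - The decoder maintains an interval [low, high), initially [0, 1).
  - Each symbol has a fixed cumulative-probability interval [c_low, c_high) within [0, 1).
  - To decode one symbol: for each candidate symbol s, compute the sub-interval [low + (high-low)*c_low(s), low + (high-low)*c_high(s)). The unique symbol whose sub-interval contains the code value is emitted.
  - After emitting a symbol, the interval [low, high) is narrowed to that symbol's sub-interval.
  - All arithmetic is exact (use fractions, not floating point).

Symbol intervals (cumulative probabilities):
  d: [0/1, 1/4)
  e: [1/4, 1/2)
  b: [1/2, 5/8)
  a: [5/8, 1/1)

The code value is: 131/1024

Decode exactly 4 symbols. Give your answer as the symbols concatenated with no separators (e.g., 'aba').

Step 1: interval [0/1, 1/1), width = 1/1 - 0/1 = 1/1
  'd': [0/1 + 1/1*0/1, 0/1 + 1/1*1/4) = [0/1, 1/4) <- contains code 131/1024
  'e': [0/1 + 1/1*1/4, 0/1 + 1/1*1/2) = [1/4, 1/2)
  'b': [0/1 + 1/1*1/2, 0/1 + 1/1*5/8) = [1/2, 5/8)
  'a': [0/1 + 1/1*5/8, 0/1 + 1/1*1/1) = [5/8, 1/1)
  emit 'd', narrow to [0/1, 1/4)
Step 2: interval [0/1, 1/4), width = 1/4 - 0/1 = 1/4
  'd': [0/1 + 1/4*0/1, 0/1 + 1/4*1/4) = [0/1, 1/16)
  'e': [0/1 + 1/4*1/4, 0/1 + 1/4*1/2) = [1/16, 1/8)
  'b': [0/1 + 1/4*1/2, 0/1 + 1/4*5/8) = [1/8, 5/32) <- contains code 131/1024
  'a': [0/1 + 1/4*5/8, 0/1 + 1/4*1/1) = [5/32, 1/4)
  emit 'b', narrow to [1/8, 5/32)
Step 3: interval [1/8, 5/32), width = 5/32 - 1/8 = 1/32
  'd': [1/8 + 1/32*0/1, 1/8 + 1/32*1/4) = [1/8, 17/128) <- contains code 131/1024
  'e': [1/8 + 1/32*1/4, 1/8 + 1/32*1/2) = [17/128, 9/64)
  'b': [1/8 + 1/32*1/2, 1/8 + 1/32*5/8) = [9/64, 37/256)
  'a': [1/8 + 1/32*5/8, 1/8 + 1/32*1/1) = [37/256, 5/32)
  emit 'd', narrow to [1/8, 17/128)
Step 4: interval [1/8, 17/128), width = 17/128 - 1/8 = 1/128
  'd': [1/8 + 1/128*0/1, 1/8 + 1/128*1/4) = [1/8, 65/512)
  'e': [1/8 + 1/128*1/4, 1/8 + 1/128*1/2) = [65/512, 33/256) <- contains code 131/1024
  'b': [1/8 + 1/128*1/2, 1/8 + 1/128*5/8) = [33/256, 133/1024)
  'a': [1/8 + 1/128*5/8, 1/8 + 1/128*1/1) = [133/1024, 17/128)
  emit 'e', narrow to [65/512, 33/256)

Answer: dbde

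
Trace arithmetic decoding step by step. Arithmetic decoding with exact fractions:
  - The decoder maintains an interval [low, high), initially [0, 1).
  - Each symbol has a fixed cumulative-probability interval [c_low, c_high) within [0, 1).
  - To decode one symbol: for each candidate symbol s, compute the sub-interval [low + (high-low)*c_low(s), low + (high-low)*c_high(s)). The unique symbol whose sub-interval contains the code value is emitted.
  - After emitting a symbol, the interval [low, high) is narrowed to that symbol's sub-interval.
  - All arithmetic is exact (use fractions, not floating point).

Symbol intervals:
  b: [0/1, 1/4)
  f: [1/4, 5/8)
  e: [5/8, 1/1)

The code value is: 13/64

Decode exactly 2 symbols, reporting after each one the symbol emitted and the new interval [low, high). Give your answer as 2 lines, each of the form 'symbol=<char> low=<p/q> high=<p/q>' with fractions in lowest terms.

Answer: symbol=b low=0/1 high=1/4
symbol=e low=5/32 high=1/4

Derivation:
Step 1: interval [0/1, 1/1), width = 1/1 - 0/1 = 1/1
  'b': [0/1 + 1/1*0/1, 0/1 + 1/1*1/4) = [0/1, 1/4) <- contains code 13/64
  'f': [0/1 + 1/1*1/4, 0/1 + 1/1*5/8) = [1/4, 5/8)
  'e': [0/1 + 1/1*5/8, 0/1 + 1/1*1/1) = [5/8, 1/1)
  emit 'b', narrow to [0/1, 1/4)
Step 2: interval [0/1, 1/4), width = 1/4 - 0/1 = 1/4
  'b': [0/1 + 1/4*0/1, 0/1 + 1/4*1/4) = [0/1, 1/16)
  'f': [0/1 + 1/4*1/4, 0/1 + 1/4*5/8) = [1/16, 5/32)
  'e': [0/1 + 1/4*5/8, 0/1 + 1/4*1/1) = [5/32, 1/4) <- contains code 13/64
  emit 'e', narrow to [5/32, 1/4)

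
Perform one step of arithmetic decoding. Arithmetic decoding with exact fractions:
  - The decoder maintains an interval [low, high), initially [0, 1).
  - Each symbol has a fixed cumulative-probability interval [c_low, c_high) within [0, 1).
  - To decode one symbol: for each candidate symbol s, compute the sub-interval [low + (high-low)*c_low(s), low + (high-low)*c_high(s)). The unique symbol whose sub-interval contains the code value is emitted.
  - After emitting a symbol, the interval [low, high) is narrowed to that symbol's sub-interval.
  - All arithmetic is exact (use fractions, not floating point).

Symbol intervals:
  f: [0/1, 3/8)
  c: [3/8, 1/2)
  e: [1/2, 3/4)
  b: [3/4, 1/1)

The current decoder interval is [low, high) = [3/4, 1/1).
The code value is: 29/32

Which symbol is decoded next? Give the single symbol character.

Answer: e

Derivation:
Interval width = high − low = 1/1 − 3/4 = 1/4
Scaled code = (code − low) / width = (29/32 − 3/4) / 1/4 = 5/8
  f: [0/1, 3/8) 
  c: [3/8, 1/2) 
  e: [1/2, 3/4) ← scaled code falls here ✓
  b: [3/4, 1/1) 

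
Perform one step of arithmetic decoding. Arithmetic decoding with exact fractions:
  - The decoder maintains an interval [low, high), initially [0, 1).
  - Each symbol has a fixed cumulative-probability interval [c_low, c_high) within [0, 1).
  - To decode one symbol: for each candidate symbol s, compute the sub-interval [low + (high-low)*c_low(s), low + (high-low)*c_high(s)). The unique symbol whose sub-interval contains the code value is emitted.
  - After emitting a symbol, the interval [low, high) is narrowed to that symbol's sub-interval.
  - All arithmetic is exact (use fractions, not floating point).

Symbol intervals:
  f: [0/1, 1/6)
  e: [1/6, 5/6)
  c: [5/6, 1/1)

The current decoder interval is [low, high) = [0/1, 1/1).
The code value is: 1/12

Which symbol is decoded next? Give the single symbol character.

Answer: f

Derivation:
Interval width = high − low = 1/1 − 0/1 = 1/1
Scaled code = (code − low) / width = (1/12 − 0/1) / 1/1 = 1/12
  f: [0/1, 1/6) ← scaled code falls here ✓
  e: [1/6, 5/6) 
  c: [5/6, 1/1) 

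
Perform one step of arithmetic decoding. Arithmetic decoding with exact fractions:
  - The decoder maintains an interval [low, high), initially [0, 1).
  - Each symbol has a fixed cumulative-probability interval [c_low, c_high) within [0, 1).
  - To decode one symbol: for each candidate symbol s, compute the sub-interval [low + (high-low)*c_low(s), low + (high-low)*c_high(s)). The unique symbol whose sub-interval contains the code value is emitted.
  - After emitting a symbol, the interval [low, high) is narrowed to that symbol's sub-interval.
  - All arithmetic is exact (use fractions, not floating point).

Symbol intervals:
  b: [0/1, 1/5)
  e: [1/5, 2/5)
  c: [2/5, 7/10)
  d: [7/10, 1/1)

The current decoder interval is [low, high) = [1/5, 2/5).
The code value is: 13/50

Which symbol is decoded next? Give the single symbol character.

Answer: e

Derivation:
Interval width = high − low = 2/5 − 1/5 = 1/5
Scaled code = (code − low) / width = (13/50 − 1/5) / 1/5 = 3/10
  b: [0/1, 1/5) 
  e: [1/5, 2/5) ← scaled code falls here ✓
  c: [2/5, 7/10) 
  d: [7/10, 1/1) 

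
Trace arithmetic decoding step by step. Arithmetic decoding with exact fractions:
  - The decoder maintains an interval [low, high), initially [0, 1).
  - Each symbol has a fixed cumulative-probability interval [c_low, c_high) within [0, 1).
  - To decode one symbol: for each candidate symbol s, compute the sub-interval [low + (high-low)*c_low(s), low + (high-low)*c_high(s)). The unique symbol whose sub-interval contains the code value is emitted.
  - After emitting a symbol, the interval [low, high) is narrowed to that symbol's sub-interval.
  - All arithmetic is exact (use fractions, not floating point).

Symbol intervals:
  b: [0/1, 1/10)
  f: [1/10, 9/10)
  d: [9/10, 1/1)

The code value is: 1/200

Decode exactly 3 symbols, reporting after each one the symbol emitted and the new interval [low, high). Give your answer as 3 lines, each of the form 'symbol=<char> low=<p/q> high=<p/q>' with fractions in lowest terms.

Answer: symbol=b low=0/1 high=1/10
symbol=b low=0/1 high=1/100
symbol=f low=1/1000 high=9/1000

Derivation:
Step 1: interval [0/1, 1/1), width = 1/1 - 0/1 = 1/1
  'b': [0/1 + 1/1*0/1, 0/1 + 1/1*1/10) = [0/1, 1/10) <- contains code 1/200
  'f': [0/1 + 1/1*1/10, 0/1 + 1/1*9/10) = [1/10, 9/10)
  'd': [0/1 + 1/1*9/10, 0/1 + 1/1*1/1) = [9/10, 1/1)
  emit 'b', narrow to [0/1, 1/10)
Step 2: interval [0/1, 1/10), width = 1/10 - 0/1 = 1/10
  'b': [0/1 + 1/10*0/1, 0/1 + 1/10*1/10) = [0/1, 1/100) <- contains code 1/200
  'f': [0/1 + 1/10*1/10, 0/1 + 1/10*9/10) = [1/100, 9/100)
  'd': [0/1 + 1/10*9/10, 0/1 + 1/10*1/1) = [9/100, 1/10)
  emit 'b', narrow to [0/1, 1/100)
Step 3: interval [0/1, 1/100), width = 1/100 - 0/1 = 1/100
  'b': [0/1 + 1/100*0/1, 0/1 + 1/100*1/10) = [0/1, 1/1000)
  'f': [0/1 + 1/100*1/10, 0/1 + 1/100*9/10) = [1/1000, 9/1000) <- contains code 1/200
  'd': [0/1 + 1/100*9/10, 0/1 + 1/100*1/1) = [9/1000, 1/100)
  emit 'f', narrow to [1/1000, 9/1000)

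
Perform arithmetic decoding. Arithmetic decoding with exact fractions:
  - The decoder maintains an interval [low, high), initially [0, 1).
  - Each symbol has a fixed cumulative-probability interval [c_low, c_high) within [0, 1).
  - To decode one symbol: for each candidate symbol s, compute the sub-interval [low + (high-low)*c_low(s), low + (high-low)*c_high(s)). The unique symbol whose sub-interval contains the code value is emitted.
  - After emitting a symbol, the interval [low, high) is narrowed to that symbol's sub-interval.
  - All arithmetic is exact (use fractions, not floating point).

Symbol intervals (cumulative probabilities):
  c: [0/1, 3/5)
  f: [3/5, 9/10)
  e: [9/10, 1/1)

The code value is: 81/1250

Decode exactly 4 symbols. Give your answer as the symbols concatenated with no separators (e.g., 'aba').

Step 1: interval [0/1, 1/1), width = 1/1 - 0/1 = 1/1
  'c': [0/1 + 1/1*0/1, 0/1 + 1/1*3/5) = [0/1, 3/5) <- contains code 81/1250
  'f': [0/1 + 1/1*3/5, 0/1 + 1/1*9/10) = [3/5, 9/10)
  'e': [0/1 + 1/1*9/10, 0/1 + 1/1*1/1) = [9/10, 1/1)
  emit 'c', narrow to [0/1, 3/5)
Step 2: interval [0/1, 3/5), width = 3/5 - 0/1 = 3/5
  'c': [0/1 + 3/5*0/1, 0/1 + 3/5*3/5) = [0/1, 9/25) <- contains code 81/1250
  'f': [0/1 + 3/5*3/5, 0/1 + 3/5*9/10) = [9/25, 27/50)
  'e': [0/1 + 3/5*9/10, 0/1 + 3/5*1/1) = [27/50, 3/5)
  emit 'c', narrow to [0/1, 9/25)
Step 3: interval [0/1, 9/25), width = 9/25 - 0/1 = 9/25
  'c': [0/1 + 9/25*0/1, 0/1 + 9/25*3/5) = [0/1, 27/125) <- contains code 81/1250
  'f': [0/1 + 9/25*3/5, 0/1 + 9/25*9/10) = [27/125, 81/250)
  'e': [0/1 + 9/25*9/10, 0/1 + 9/25*1/1) = [81/250, 9/25)
  emit 'c', narrow to [0/1, 27/125)
Step 4: interval [0/1, 27/125), width = 27/125 - 0/1 = 27/125
  'c': [0/1 + 27/125*0/1, 0/1 + 27/125*3/5) = [0/1, 81/625) <- contains code 81/1250
  'f': [0/1 + 27/125*3/5, 0/1 + 27/125*9/10) = [81/625, 243/1250)
  'e': [0/1 + 27/125*9/10, 0/1 + 27/125*1/1) = [243/1250, 27/125)
  emit 'c', narrow to [0/1, 81/625)

Answer: cccc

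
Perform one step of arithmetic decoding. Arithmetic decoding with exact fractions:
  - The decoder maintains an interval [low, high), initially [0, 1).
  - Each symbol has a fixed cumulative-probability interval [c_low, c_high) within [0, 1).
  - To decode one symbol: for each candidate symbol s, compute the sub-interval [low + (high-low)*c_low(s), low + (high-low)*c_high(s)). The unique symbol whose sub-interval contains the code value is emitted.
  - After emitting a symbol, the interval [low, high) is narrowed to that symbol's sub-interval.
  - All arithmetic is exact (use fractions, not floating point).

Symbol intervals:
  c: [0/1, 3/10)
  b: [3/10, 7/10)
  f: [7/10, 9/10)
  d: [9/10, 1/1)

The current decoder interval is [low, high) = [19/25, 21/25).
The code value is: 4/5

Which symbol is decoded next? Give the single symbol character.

Answer: b

Derivation:
Interval width = high − low = 21/25 − 19/25 = 2/25
Scaled code = (code − low) / width = (4/5 − 19/25) / 2/25 = 1/2
  c: [0/1, 3/10) 
  b: [3/10, 7/10) ← scaled code falls here ✓
  f: [7/10, 9/10) 
  d: [9/10, 1/1) 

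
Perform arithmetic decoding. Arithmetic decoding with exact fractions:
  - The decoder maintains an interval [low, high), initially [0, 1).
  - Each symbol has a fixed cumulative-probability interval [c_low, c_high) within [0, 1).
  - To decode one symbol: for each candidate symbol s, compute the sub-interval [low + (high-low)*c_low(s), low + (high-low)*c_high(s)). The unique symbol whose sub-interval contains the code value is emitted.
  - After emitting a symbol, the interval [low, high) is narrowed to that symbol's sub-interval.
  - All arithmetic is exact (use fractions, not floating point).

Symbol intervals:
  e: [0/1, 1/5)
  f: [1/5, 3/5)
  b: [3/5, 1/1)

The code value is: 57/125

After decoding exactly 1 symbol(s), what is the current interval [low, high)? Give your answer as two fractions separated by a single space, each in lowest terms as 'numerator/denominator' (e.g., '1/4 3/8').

Step 1: interval [0/1, 1/1), width = 1/1 - 0/1 = 1/1
  'e': [0/1 + 1/1*0/1, 0/1 + 1/1*1/5) = [0/1, 1/5)
  'f': [0/1 + 1/1*1/5, 0/1 + 1/1*3/5) = [1/5, 3/5) <- contains code 57/125
  'b': [0/1 + 1/1*3/5, 0/1 + 1/1*1/1) = [3/5, 1/1)
  emit 'f', narrow to [1/5, 3/5)

Answer: 1/5 3/5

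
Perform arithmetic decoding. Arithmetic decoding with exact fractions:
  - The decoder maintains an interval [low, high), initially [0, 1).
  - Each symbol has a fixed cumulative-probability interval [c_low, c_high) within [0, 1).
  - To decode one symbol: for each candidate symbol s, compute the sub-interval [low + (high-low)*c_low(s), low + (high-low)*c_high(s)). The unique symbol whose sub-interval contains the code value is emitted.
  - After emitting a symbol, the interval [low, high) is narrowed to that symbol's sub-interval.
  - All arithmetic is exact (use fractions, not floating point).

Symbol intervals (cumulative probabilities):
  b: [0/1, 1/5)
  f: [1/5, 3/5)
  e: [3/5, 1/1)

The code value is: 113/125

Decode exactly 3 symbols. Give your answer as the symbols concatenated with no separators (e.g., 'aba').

Answer: eef

Derivation:
Step 1: interval [0/1, 1/1), width = 1/1 - 0/1 = 1/1
  'b': [0/1 + 1/1*0/1, 0/1 + 1/1*1/5) = [0/1, 1/5)
  'f': [0/1 + 1/1*1/5, 0/1 + 1/1*3/5) = [1/5, 3/5)
  'e': [0/1 + 1/1*3/5, 0/1 + 1/1*1/1) = [3/5, 1/1) <- contains code 113/125
  emit 'e', narrow to [3/5, 1/1)
Step 2: interval [3/5, 1/1), width = 1/1 - 3/5 = 2/5
  'b': [3/5 + 2/5*0/1, 3/5 + 2/5*1/5) = [3/5, 17/25)
  'f': [3/5 + 2/5*1/5, 3/5 + 2/5*3/5) = [17/25, 21/25)
  'e': [3/5 + 2/5*3/5, 3/5 + 2/5*1/1) = [21/25, 1/1) <- contains code 113/125
  emit 'e', narrow to [21/25, 1/1)
Step 3: interval [21/25, 1/1), width = 1/1 - 21/25 = 4/25
  'b': [21/25 + 4/25*0/1, 21/25 + 4/25*1/5) = [21/25, 109/125)
  'f': [21/25 + 4/25*1/5, 21/25 + 4/25*3/5) = [109/125, 117/125) <- contains code 113/125
  'e': [21/25 + 4/25*3/5, 21/25 + 4/25*1/1) = [117/125, 1/1)
  emit 'f', narrow to [109/125, 117/125)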